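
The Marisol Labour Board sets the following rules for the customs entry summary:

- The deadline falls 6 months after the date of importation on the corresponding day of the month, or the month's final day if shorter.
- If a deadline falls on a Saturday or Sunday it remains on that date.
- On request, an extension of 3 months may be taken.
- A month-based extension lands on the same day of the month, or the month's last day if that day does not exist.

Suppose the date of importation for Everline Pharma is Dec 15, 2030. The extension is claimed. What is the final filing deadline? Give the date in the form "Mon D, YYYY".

Sep 15, 2031

Moving 6 months forward from Dec 15, 2030 on the corresponding day gives Jun 15, 2031.
Jun 15, 2031 is a Sunday; no weekend or holiday adjustment applies.
The 3 months extension carries Jun 15, 2031 to Sep 15, 2031.
No adjustment is made for weekends or holidays, so Sep 15, 2031 stands.
The final due date is Sep 15, 2031.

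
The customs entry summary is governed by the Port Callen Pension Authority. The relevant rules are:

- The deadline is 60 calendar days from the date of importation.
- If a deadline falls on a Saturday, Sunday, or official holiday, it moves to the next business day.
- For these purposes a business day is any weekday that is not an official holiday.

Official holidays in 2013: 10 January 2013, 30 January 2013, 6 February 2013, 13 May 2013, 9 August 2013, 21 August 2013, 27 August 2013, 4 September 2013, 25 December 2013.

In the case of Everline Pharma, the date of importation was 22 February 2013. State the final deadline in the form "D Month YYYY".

60 calendar days after 22 February 2013 is 23 April 2013.
23 April 2013 (Tuesday) is already a business day.
Final deadline: 23 April 2013.

23 April 2013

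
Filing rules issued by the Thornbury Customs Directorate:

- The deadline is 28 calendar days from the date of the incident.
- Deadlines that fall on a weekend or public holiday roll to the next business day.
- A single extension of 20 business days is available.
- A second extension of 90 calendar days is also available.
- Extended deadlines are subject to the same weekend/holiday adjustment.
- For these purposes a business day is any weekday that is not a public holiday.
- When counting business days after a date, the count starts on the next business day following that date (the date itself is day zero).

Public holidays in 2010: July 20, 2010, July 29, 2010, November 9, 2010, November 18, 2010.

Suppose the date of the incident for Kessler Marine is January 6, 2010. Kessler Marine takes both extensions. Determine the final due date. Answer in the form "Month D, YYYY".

June 1, 2010

Adding 28 calendar days to January 6, 2010 gives February 3, 2010.
February 3, 2010 is a Wednesday and not a listed holiday, so it stands.
Applying the 20-business-day extension: 20 business days after February 3, 2010 is March 3, 2010.
Since March 3, 2010 is a Wednesday and not a holiday, the date is unchanged.
Add the 90 calendar-day extension to March 3, 2010: June 1, 2010.
June 1, 2010 is a Tuesday and not a listed holiday, so it stands.
Deadline: June 1, 2010.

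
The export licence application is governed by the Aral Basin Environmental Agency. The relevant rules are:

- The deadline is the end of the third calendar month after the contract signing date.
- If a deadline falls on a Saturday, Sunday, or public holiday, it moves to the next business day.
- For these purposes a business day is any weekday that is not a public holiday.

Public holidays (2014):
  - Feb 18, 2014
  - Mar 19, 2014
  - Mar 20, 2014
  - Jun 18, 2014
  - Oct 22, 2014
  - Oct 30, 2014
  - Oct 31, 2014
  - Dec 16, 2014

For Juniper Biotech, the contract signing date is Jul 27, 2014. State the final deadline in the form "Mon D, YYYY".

3 months after Jul 27, 2014 falls in October 2014; the last day of that month is Oct 31, 2014.
Oct 31, 2014 is a listed holiday, so it moves to the next business day, Nov 3, 2014 (Monday).
So the filing is due Nov 3, 2014.

Nov 3, 2014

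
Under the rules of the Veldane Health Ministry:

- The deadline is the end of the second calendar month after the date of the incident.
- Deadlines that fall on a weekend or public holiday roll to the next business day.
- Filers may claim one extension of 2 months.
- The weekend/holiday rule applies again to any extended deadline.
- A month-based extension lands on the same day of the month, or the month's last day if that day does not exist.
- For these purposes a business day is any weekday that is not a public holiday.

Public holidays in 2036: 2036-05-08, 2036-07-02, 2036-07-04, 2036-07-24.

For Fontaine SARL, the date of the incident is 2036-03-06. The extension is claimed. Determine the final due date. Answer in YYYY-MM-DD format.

2036-08-04

The second month after 2036-03-06 is May 2036, whose last day is 2036-05-31.
Because 2036-05-31 is a Saturday, the deadline becomes 2036-06-02 (Monday).
The 2 months extension carries 2036-06-02 to 2036-08-02.
Because 2036-08-02 is a Saturday, the deadline becomes 2036-08-04 (Monday).
So the filing is due 2036-08-04.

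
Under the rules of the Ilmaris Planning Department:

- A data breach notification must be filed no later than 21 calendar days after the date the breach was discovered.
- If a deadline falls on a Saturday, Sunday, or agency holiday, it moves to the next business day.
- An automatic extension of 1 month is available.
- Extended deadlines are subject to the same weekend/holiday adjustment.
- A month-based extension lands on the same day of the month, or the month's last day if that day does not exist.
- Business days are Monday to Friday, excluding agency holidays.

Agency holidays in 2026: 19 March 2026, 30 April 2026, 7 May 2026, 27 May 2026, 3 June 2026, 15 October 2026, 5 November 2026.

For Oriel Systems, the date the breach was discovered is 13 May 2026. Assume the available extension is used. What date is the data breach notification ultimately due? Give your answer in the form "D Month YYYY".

6 July 2026

21 calendar days after 13 May 2026 is 3 June 2026.
3 June 2026 falls on a listed holiday. Rolling to the next business day gives 4 June 2026, a Thursday.
Add 1 month to 4 June 2026: 4 July 2026.
4 July 2026 is a Saturday; the next business day is 6 July 2026 (Monday).
So the filing is due 6 July 2026.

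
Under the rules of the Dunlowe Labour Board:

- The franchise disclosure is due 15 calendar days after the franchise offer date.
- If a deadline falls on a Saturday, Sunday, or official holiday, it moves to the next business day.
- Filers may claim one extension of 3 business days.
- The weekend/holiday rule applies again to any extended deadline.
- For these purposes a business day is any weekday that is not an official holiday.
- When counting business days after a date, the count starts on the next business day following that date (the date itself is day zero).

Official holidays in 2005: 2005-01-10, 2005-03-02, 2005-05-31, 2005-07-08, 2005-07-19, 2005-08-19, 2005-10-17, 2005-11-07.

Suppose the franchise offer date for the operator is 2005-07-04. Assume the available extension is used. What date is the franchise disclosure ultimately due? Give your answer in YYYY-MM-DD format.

2005-07-25

From 2005-07-04, 15 calendar days later is 2005-07-19.
Because 2005-07-19 is a listed holiday, the deadline becomes 2005-07-20 (Wednesday).
Counting 3 further business days from 2005-07-20 reaches 2005-07-25.
2005-07-25 is a Monday and not a listed holiday, so it stands.
So the filing is due 2005-07-25.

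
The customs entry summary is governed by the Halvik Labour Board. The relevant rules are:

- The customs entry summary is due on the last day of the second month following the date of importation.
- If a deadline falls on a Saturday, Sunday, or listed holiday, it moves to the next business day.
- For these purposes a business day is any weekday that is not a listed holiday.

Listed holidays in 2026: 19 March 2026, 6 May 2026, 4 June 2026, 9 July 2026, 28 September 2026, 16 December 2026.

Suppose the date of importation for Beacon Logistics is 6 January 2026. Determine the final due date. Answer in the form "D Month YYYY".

2 months after 6 January 2026 is March 2026; that month ends on 31 March 2026.
Since 31 March 2026 is a Tuesday and not a holiday, the date is unchanged.
Deadline: 31 March 2026.

31 March 2026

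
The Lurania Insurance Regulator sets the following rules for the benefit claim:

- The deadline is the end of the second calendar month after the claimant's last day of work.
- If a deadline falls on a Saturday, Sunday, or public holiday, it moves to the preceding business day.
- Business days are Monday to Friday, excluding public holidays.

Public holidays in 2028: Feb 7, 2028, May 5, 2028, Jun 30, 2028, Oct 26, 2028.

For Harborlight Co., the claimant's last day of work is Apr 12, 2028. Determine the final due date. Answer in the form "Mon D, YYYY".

2 months after Apr 12, 2028 is June 2028; that month ends on Jun 30, 2028.
Because Jun 30, 2028 is a listed holiday, the deadline becomes Jun 29, 2028 (Thursday).
So the filing is due Jun 29, 2028.

Jun 29, 2028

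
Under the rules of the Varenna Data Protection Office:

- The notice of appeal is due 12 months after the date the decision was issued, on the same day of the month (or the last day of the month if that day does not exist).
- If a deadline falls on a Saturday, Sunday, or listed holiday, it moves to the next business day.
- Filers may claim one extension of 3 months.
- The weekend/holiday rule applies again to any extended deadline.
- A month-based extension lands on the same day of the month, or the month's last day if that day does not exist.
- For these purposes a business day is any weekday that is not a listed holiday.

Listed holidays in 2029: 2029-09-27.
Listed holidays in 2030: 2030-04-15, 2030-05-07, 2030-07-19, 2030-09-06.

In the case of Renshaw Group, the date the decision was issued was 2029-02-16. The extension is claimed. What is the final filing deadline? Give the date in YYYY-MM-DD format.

Moving 12 months forward from 2029-02-16 on the corresponding day gives 2030-02-16.
2030-02-16 falls on a Saturday. Rolling to the next business day gives 2030-02-18, a Monday.
The 3 months extension carries 2030-02-18 to 2030-05-18.
Because 2030-05-18 is a Saturday, the deadline becomes 2030-05-20 (Monday).
So the filing is due 2030-05-20.

2030-05-20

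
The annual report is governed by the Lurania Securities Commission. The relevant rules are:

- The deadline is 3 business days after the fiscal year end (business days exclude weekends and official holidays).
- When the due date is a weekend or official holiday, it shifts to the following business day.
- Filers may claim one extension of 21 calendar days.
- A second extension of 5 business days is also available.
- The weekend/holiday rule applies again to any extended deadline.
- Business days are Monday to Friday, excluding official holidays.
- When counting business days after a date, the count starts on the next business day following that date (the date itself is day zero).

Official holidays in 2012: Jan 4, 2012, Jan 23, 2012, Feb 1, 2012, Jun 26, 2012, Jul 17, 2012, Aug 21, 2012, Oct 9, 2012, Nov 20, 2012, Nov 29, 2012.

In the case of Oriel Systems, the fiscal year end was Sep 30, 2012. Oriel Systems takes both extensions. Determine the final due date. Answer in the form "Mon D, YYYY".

Oct 31, 2012

Starting the day after Sep 30, 2012 and counting 3 business days lands on Oct 3, 2012.
Oct 3, 2012 falls on a Wednesday, which is a business day, so no adjustment is needed.
Add the 21 calendar-day extension to Oct 3, 2012: Oct 24, 2012.
Oct 24, 2012 is a Wednesday and not a listed holiday, so it stands.
The 5-business-day extension runs from Oct 24, 2012 to Oct 31, 2012.
Oct 31, 2012 (Wednesday) is already a business day.
The final due date is Oct 31, 2012.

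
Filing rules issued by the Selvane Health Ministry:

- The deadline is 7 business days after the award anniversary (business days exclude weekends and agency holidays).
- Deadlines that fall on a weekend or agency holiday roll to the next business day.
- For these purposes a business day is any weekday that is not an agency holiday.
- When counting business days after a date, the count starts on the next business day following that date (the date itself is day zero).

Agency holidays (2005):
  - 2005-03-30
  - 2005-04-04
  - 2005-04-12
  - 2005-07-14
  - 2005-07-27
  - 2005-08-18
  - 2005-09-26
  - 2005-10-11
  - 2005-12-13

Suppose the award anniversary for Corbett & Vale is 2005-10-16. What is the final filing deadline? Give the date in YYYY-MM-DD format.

2005-10-25

7 business days after 2005-10-16, excluding weekends and holidays, is 2005-10-25.
2005-10-25 falls on a Tuesday, which is a business day, so no adjustment is needed.
The final due date is 2005-10-25.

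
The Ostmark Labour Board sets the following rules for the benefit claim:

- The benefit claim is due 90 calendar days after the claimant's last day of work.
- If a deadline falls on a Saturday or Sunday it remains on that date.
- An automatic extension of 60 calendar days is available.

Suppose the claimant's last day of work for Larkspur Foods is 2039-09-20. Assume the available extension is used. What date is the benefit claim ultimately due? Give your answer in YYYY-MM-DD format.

Trigger date 2039-09-20 + 90 calendar days = 2039-12-19.
2039-12-19 falls on a Monday. The rules make no weekend/holiday allowance, so it remains 2039-12-19.
With the 60-day extension, 2039-12-19 becomes 2040-02-17.
2040-02-17 is a Friday; no weekend or holiday adjustment applies.
Deadline: 2040-02-17.

2040-02-17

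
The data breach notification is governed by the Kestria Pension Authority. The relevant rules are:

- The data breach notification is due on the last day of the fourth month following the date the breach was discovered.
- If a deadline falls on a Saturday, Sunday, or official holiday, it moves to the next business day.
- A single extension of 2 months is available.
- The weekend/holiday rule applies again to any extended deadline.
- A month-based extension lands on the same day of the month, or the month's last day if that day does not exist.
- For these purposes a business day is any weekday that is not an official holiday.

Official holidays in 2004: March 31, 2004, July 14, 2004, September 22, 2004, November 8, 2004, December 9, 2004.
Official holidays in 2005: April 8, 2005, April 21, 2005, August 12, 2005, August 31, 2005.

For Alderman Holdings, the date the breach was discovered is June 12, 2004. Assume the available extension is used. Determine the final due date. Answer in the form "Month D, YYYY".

4 months after June 12, 2004 falls in October 2004; the last day of that month is October 31, 2004.
Because October 31, 2004 is a Sunday, the deadline becomes November 1, 2004 (Monday).
Add 2 months to November 1, 2004: January 1, 2005.
January 1, 2005 is a Saturday, so it moves to the next business day, January 3, 2005 (Monday).
So the filing is due January 3, 2005.

January 3, 2005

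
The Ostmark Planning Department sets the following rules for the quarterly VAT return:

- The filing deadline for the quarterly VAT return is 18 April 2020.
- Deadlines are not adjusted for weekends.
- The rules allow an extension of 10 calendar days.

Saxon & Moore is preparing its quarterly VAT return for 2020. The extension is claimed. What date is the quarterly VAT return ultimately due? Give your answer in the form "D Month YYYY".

28 April 2020

The stated deadline is 18 April 2020.
No adjustment is made for weekends or holidays, so 18 April 2020 stands.
Applying the 10-calendar-day extension: 18 April 2020 + 10 days = 28 April 2020.
No adjustment is made for weekends or holidays, so 28 April 2020 stands.
Final deadline: 28 April 2020.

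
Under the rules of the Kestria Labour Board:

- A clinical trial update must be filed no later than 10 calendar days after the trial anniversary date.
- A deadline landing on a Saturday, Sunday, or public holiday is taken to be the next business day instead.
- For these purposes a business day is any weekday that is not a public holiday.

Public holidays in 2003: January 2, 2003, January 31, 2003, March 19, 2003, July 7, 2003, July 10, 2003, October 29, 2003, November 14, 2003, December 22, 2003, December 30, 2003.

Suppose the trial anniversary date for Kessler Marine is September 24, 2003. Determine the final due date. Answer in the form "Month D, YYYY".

Adding 10 calendar days to September 24, 2003 gives October 4, 2003.
October 4, 2003 falls on a Saturday. Rolling to the next business day gives October 6, 2003, a Monday.
Deadline: October 6, 2003.

October 6, 2003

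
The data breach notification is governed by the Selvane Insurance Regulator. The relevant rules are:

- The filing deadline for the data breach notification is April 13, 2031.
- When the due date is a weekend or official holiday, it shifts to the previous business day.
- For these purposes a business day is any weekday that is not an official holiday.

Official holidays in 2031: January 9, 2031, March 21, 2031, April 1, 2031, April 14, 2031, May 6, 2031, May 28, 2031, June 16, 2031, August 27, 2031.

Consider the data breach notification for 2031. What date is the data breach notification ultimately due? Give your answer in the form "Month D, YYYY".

The statutory due date is April 13, 2031.
Because April 13, 2031 is a Sunday, the deadline becomes April 11, 2031 (Friday).
Final deadline: April 11, 2031.

April 11, 2031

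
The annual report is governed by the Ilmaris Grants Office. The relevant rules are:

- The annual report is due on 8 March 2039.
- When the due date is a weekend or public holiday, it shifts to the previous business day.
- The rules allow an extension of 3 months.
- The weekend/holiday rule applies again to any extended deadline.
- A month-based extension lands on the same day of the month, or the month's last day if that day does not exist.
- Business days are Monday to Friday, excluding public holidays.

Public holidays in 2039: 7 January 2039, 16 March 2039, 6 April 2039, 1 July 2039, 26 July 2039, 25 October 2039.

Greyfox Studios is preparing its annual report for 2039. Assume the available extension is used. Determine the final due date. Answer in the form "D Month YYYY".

The stated deadline is 8 March 2039.
8 March 2039 is a Tuesday and not a listed holiday, so it stands.
Applying the 3 months extension: 3 months after 8 March 2039 is 8 June 2039.
Since 8 June 2039 is a Wednesday and not a holiday, the date is unchanged.
Final deadline: 8 June 2039.

8 June 2039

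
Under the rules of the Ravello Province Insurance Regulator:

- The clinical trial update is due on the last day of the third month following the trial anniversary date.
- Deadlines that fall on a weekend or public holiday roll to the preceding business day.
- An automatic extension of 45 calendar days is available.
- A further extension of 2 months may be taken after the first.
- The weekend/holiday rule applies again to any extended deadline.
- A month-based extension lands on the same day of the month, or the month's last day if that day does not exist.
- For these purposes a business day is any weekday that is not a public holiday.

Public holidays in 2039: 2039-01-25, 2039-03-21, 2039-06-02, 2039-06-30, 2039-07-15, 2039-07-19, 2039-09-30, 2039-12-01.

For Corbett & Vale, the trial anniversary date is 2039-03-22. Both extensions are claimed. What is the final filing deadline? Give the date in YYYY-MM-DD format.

3 months after 2039-03-22 is June 2039; that month ends on 2039-06-30.
2039-06-30 is a listed holiday, so it moves to the preceding business day, 2039-06-29 (Wednesday).
Add the 45 calendar-day extension to 2039-06-29: 2039-08-13.
2039-08-13 falls on a Saturday. Rolling to the preceding business day gives 2039-08-12, a Friday.
Add 2 months to 2039-08-12: 2039-10-12.
2039-10-12 is a Wednesday and not a listed holiday, so it stands.
The final due date is 2039-10-12.

2039-10-12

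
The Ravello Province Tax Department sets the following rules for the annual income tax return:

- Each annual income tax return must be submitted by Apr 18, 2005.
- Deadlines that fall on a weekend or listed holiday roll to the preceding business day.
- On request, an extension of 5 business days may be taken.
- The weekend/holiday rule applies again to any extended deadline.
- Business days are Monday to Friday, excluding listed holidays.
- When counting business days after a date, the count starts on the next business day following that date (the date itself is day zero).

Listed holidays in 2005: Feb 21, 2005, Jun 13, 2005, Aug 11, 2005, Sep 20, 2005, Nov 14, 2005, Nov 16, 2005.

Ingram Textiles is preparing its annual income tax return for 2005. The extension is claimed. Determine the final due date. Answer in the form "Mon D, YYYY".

The statutory due date is Apr 18, 2005.
Apr 18, 2005 is a Monday and not a listed holiday, so it stands.
Applying the 5-business-day extension: 5 business days after Apr 18, 2005 is Apr 25, 2005.
Since Apr 25, 2005 is a Monday and not a holiday, the date is unchanged.
Final deadline: Apr 25, 2005.

Apr 25, 2005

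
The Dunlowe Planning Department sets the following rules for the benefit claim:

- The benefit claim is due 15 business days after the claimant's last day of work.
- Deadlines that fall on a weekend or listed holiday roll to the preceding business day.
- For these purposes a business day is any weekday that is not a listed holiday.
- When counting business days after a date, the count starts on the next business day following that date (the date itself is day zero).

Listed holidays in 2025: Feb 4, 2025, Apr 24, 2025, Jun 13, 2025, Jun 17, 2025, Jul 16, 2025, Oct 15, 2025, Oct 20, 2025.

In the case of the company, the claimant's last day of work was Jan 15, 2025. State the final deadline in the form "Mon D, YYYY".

Feb 6, 2025

Counting 15 business days after Jan 15, 2025 (skipping weekends and listed holidays) reaches Feb 6, 2025.
Feb 6, 2025 (Thursday) is already a business day.
Final deadline: Feb 6, 2025.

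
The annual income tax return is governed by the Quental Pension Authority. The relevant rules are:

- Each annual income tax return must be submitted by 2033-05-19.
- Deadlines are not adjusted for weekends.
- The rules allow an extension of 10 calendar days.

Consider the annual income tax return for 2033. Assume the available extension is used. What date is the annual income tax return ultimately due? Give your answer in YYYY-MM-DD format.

2033-05-29

The statutory due date is 2033-05-19.
2033-05-19 is a Thursday; no weekend or holiday adjustment applies.
Applying the 10-calendar-day extension: 2033-05-19 + 10 days = 2033-05-29.
2033-05-29 falls on a Sunday. The rules make no weekend/holiday allowance, so it remains 2033-05-29.
The final due date is 2033-05-29.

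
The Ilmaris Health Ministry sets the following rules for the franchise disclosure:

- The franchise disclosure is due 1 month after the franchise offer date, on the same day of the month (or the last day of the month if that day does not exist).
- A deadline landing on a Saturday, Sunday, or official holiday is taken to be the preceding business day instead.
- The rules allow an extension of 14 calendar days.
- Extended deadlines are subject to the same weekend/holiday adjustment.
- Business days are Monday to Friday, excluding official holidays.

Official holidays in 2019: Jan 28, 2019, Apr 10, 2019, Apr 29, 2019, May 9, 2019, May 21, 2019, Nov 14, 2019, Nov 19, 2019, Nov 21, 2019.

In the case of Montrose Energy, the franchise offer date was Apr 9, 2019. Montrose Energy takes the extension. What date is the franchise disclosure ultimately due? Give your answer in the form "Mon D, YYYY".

Moving 1 month forward from Apr 9, 2019 on the corresponding day gives May 9, 2019.
Because May 9, 2019 is a listed holiday, the deadline becomes May 8, 2019 (Wednesday).
With the 14-day extension, May 8, 2019 becomes May 22, 2019.
May 22, 2019 falls on a Wednesday, which is a business day, so no adjustment is needed.
Final deadline: May 22, 2019.

May 22, 2019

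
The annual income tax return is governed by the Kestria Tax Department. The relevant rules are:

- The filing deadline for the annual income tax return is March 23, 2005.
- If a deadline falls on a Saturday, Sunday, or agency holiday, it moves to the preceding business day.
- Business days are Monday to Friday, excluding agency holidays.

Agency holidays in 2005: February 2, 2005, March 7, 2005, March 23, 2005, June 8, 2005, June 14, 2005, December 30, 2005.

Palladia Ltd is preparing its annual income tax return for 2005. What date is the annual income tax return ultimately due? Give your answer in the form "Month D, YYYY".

March 22, 2005

The stated deadline is March 23, 2005.
March 23, 2005 is a listed holiday, so it moves to the preceding business day, March 22, 2005 (Tuesday).
So the filing is due March 22, 2005.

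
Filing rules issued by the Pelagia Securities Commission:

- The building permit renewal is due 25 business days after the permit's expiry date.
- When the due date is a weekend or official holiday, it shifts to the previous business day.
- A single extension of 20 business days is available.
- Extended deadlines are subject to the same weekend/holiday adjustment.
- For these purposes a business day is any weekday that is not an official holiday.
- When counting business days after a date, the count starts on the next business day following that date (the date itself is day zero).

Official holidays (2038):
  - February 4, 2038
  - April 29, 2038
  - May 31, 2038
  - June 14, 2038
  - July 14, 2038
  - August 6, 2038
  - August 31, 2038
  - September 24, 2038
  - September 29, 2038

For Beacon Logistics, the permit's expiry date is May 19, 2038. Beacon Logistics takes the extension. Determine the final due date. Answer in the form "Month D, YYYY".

July 26, 2038

Starting the day after May 19, 2038 and counting 25 business days lands on June 25, 2038.
June 25, 2038 falls on a Friday, which is a business day, so no adjustment is needed.
The 20-business-day extension runs from June 25, 2038 to July 26, 2038.
July 26, 2038 falls on a Monday, which is a business day, so no adjustment is needed.
The final due date is July 26, 2038.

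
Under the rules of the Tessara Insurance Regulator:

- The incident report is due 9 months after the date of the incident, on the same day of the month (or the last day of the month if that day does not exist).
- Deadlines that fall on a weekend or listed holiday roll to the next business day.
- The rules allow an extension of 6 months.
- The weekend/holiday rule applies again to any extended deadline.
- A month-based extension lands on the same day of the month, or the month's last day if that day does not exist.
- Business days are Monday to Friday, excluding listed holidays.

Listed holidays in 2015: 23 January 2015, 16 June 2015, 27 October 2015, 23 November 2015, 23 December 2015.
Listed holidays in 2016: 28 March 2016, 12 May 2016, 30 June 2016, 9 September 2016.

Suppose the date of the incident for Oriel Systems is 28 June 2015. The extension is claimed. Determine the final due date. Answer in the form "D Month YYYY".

29 September 2016

Moving 9 months forward from 28 June 2015 on the corresponding day gives 28 March 2016.
28 March 2016 is a listed holiday; the next business day is 29 March 2016 (Tuesday).
Applying the 6 months extension: 6 months after 29 March 2016 is 29 September 2016.
Since 29 September 2016 is a Thursday and not a holiday, the date is unchanged.
So the filing is due 29 September 2016.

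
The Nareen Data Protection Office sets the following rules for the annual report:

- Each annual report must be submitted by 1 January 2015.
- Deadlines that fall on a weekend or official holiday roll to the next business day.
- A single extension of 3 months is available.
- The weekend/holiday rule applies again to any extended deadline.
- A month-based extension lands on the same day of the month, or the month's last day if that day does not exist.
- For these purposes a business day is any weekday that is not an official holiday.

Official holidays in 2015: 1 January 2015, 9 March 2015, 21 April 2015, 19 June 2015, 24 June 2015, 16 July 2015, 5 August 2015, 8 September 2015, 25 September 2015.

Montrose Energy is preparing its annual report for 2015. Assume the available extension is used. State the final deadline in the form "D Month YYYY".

2 April 2015

Start from the fixed due date, 1 January 2015.
1 January 2015 falls on a listed holiday. Rolling to the next business day gives 2 January 2015, a Friday.
Applying the 3 months extension: 3 months after 2 January 2015 is 2 April 2015.
2 April 2015 (Thursday) is already a business day.
Final deadline: 2 April 2015.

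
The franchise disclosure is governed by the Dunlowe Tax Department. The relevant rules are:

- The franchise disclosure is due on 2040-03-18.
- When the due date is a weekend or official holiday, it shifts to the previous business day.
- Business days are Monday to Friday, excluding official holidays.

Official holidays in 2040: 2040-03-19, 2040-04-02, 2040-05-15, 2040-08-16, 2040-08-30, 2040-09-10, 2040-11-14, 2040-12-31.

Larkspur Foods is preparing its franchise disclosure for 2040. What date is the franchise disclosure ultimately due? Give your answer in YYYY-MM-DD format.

2040-03-16

Start from the fixed due date, 2040-03-18.
2040-03-18 is a Sunday, so it moves to the preceding business day, 2040-03-16 (Friday).
Final deadline: 2040-03-16.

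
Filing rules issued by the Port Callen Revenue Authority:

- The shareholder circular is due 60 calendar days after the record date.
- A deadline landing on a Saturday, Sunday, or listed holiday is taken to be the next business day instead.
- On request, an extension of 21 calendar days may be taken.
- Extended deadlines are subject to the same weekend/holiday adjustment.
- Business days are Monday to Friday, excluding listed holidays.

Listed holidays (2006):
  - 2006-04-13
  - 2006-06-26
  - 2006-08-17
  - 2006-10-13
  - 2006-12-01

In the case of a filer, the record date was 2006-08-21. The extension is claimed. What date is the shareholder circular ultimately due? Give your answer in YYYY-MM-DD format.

2006-11-10

Adding 60 calendar days to 2006-08-21 gives 2006-10-20.
2006-10-20 falls on a Friday, which is a business day, so no adjustment is needed.
The 21-calendar-day extension moves the deadline from 2006-10-20 to 2006-11-10.
2006-11-10 (Friday) is already a business day.
Deadline: 2006-11-10.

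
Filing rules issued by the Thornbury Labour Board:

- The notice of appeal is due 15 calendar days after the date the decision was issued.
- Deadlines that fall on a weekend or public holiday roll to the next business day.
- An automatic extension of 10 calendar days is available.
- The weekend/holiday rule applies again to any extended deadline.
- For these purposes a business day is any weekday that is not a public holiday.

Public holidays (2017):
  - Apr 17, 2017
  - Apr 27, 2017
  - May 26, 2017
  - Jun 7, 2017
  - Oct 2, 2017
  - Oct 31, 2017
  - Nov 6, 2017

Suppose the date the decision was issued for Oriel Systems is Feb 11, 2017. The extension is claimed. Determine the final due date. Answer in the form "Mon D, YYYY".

15 calendar days after Feb 11, 2017 is Feb 26, 2017.
Feb 26, 2017 falls on a Sunday. Rolling to the next business day gives Feb 27, 2017, a Monday.
The 10-calendar-day extension moves the deadline from Feb 27, 2017 to Mar 9, 2017.
Since Mar 9, 2017 is a Thursday and not a holiday, the date is unchanged.
Deadline: Mar 9, 2017.

Mar 9, 2017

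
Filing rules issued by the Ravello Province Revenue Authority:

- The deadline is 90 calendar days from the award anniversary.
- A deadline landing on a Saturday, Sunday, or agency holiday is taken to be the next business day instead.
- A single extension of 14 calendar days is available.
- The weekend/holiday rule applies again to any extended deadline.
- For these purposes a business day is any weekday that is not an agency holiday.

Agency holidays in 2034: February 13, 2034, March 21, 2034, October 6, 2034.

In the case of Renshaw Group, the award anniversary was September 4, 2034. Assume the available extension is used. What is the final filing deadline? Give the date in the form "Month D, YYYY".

December 18, 2034

Adding 90 calendar days to September 4, 2034 gives December 3, 2034.
December 3, 2034 falls on a Sunday. Rolling to the next business day gives December 4, 2034, a Monday.
Add the 14 calendar-day extension to December 4, 2034: December 18, 2034.
December 18, 2034 falls on a Monday, which is a business day, so no adjustment is needed.
Deadline: December 18, 2034.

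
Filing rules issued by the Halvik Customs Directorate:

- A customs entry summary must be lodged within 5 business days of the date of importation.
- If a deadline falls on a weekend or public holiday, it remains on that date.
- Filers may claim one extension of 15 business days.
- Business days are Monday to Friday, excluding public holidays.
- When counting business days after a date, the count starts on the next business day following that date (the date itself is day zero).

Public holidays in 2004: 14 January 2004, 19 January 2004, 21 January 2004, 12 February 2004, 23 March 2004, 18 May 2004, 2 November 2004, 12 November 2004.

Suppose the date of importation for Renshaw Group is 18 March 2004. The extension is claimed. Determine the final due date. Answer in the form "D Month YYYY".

Starting the day after 18 March 2004 and counting 5 business days lands on 26 March 2004.
26 March 2004 is a Friday; no weekend or holiday adjustment applies.
Counting 15 further business days from 26 March 2004 reaches 16 April 2004.
16 April 2004 falls on a Friday. The rules make no weekend/holiday allowance, so it remains 16 April 2004.
Final deadline: 16 April 2004.

16 April 2004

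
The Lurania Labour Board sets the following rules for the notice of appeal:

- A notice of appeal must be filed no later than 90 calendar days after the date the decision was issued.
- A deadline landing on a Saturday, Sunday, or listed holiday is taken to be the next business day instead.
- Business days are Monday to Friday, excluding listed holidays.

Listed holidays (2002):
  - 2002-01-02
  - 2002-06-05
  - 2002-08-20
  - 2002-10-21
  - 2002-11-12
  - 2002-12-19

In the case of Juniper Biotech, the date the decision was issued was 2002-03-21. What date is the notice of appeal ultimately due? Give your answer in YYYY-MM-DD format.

Adding 90 calendar days to 2002-03-21 gives 2002-06-19.
Since 2002-06-19 is a Wednesday and not a holiday, the date is unchanged.
So the filing is due 2002-06-19.

2002-06-19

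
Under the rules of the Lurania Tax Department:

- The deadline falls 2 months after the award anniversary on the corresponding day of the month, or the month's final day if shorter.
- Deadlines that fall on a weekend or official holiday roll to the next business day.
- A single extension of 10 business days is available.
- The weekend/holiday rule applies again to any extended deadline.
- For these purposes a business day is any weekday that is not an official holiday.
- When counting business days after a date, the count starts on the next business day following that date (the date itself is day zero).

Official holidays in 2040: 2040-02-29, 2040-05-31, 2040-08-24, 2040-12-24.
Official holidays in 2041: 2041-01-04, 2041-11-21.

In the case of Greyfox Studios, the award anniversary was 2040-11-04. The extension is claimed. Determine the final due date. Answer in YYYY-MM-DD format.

2 months after 2040-11-04, on the same day of the month, is 2041-01-04.
2041-01-04 is a listed holiday, so it moves to the next business day, 2041-01-07 (Monday).
The 10-business-day extension runs from 2041-01-07 to 2041-01-21.
2041-01-21 is a Monday and not a listed holiday, so it stands.
Final deadline: 2041-01-21.

2041-01-21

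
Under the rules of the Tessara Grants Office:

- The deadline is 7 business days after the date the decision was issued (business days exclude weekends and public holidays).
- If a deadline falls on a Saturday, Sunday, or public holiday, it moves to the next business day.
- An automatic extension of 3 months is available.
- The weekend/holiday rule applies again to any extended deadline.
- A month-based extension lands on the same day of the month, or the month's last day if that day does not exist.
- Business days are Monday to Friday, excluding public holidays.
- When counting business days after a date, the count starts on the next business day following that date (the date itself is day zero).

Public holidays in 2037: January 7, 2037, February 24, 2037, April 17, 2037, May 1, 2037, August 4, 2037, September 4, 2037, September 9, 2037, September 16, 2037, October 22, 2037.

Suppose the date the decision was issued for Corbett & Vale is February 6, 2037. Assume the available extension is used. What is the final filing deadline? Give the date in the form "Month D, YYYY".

May 18, 2037

7 business days after February 6, 2037, excluding weekends and holidays, is February 17, 2037.
February 17, 2037 is a Tuesday and not a listed holiday, so it stands.
Add 3 months to February 17, 2037: May 17, 2037.
Because May 17, 2037 is a Sunday, the deadline becomes May 18, 2037 (Monday).
So the filing is due May 18, 2037.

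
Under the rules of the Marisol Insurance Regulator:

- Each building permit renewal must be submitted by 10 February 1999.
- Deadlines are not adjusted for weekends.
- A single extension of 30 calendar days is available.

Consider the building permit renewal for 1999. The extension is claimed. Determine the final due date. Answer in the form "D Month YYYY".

Start from the fixed due date, 10 February 1999.
No adjustment is made for weekends or holidays, so 10 February 1999 stands.
Applying the 30-calendar-day extension: 10 February 1999 + 30 days = 12 March 1999.
12 March 1999 is a Friday; no weekend or holiday adjustment applies.
Final deadline: 12 March 1999.

12 March 1999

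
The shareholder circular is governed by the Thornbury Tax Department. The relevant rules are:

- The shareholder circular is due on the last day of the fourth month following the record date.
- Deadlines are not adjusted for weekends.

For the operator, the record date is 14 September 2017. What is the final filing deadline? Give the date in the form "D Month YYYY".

4 months after 14 September 2017 is January 2018; that month ends on 31 January 2018.
31 January 2018 falls on a Wednesday. The rules make no weekend/holiday allowance, so it remains 31 January 2018.
So the filing is due 31 January 2018.

31 January 2018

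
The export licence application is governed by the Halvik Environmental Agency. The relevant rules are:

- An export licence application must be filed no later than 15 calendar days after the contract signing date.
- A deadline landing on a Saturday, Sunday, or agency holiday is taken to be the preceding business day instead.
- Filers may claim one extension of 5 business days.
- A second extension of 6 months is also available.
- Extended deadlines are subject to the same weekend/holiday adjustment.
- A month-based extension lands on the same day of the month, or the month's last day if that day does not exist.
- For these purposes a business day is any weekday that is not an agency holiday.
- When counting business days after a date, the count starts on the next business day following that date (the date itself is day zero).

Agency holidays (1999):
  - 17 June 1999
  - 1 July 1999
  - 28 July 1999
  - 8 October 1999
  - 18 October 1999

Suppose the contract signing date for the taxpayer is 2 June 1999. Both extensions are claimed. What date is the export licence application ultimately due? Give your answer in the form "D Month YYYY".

24 December 1999

From 2 June 1999, 15 calendar days later is 17 June 1999.
17 June 1999 is a listed holiday; the preceding business day is 16 June 1999 (Wednesday).
Counting 5 further business days from 16 June 1999 reaches 24 June 1999.
24 June 1999 (Thursday) is already a business day.
Applying the 6 months extension: 6 months after 24 June 1999 is 24 December 1999.
24 December 1999 is a Friday and not a listed holiday, so it stands.
Final deadline: 24 December 1999.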